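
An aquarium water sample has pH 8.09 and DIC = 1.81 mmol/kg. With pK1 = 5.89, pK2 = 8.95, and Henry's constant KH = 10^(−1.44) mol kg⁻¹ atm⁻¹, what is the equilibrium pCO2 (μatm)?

pCO2 = 275 μatm

α₀ = 1 / (1 + K1/[H⁺] + K1K2/[H⁺]²) = 1 / (1 + 10^+2.20 + 10^+1.34)
   = 1 / (1 + 158.49 + 21.878) = 1/181.37 = 0.005514
[CO2*] = α₀ × DIC = 0.005514 × 1.81 = 0.009980 mmol/kg = 9.980 μmol/kg
pCO2 = [CO2*]/KH = 9.980×10^-6 / 3.631×10^-2 = 275 μatm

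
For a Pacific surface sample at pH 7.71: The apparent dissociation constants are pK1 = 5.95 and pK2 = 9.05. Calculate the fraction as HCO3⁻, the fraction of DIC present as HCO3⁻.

α₁ = 0.941

α₁ = 1 / (1 + [H⁺]/K1 + K2/[H⁺]) = 1 / (1 + 10^-1.76 + 10^-1.34)
   = 1 / (1 + 0.017378 + 0.045709) = 1/1.0631 = 0.9407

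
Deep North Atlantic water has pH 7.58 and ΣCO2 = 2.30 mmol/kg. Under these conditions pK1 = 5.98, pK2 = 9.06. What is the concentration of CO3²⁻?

[CO3²⁻] = 0.0720 mmol/kg

α₂ = 1 / (1 + [H⁺]/K2 + [H⁺]²/(K1K2)) = 1 / (1 + 10^+1.48 + 10^-0.12)
   = 1 / (1 + 30.200 + 0.75858) = 1/31.958 = 0.03129
[CO3²⁻] = α₂ × DIC = 0.03129 × 2.30 = 0.0720 mmol/kg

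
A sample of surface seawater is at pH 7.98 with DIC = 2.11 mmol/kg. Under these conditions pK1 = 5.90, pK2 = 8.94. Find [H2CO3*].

α₀ = 1 / (1 + K1/[H⁺] + K1K2/[H⁺]²) = 1 / (1 + 10^+2.08 + 10^+1.12)
   = 1 / (1 + 120.23 + 13.183) = 1/134.41 = 0.007440
[CO2*] = α₀ × DIC = 0.007440 × 2.11 = 0.0157 mmol/kg = 15.7 μmol/kg

[CO2*] = 15.7 μmol/kg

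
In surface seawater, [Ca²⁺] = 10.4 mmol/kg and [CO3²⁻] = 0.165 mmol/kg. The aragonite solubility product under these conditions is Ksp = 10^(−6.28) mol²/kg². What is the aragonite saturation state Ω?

Ksp = 10^(−6.28) = 5.248×10^-7
Ω = [Ca²⁺][CO3²⁻]/Ksp = (10.4×10^-3)(0.165×10^-3) / 5.248×10^-7 = 3.27

Ω = 3.27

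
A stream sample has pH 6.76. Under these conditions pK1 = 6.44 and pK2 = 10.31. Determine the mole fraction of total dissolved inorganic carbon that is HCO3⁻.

α₁ = 1 / (1 + [H⁺]/K1 + K2/[H⁺]) = 1 / (1 + 10^-0.32 + 10^-3.55)
   = 1 / (1 + 0.47863 + 0.00028184) = 1/1.4789 = 0.6762

α₁ = 0.676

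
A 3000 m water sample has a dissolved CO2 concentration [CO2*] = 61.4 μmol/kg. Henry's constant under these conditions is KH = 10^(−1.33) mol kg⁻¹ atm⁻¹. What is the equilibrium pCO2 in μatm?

KH = 10^(−1.33) = 4.677×10^-2 mol kg⁻¹ atm⁻¹
pCO2 = [CO2*]/KH = 61.4×10^-6 / 4.677×10^-2 = 1.31×10^-3 atm = 1310 μatm

pCO2 = 1310 μatm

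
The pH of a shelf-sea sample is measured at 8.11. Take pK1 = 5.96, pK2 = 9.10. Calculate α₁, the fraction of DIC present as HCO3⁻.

α₁ = 0.901

α₁ = 1 / (1 + [H⁺]/K1 + K2/[H⁺]) = 1 / (1 + 10^-2.15 + 10^-0.99)
   = 1 / (1 + 0.0070795 + 0.10233) = 1/1.1094 = 0.9014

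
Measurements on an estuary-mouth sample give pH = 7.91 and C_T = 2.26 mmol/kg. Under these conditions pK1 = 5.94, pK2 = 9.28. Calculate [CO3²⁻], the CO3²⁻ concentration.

[CO3²⁻] = 0.0915 mmol/kg

α₂ = 1 / (1 + [H⁺]/K2 + [H⁺]²/(K1K2)) = 1 / (1 + 10^+1.37 + 10^-0.60)
   = 1 / (1 + 23.442 + 0.25119) = 1/24.693 = 0.04050
[CO3²⁻] = α₂ × DIC = 0.04050 × 2.26 = 0.0915 mmol/kg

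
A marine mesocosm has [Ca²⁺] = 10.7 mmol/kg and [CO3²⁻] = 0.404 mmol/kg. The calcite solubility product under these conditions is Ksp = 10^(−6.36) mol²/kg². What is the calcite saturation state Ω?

Ω = 9.90

Ksp = 10^(−6.36) = 4.365×10^-7
Ω = [Ca²⁺][CO3²⁻]/Ksp = (10.7×10^-3)(0.404×10^-3) / 4.365×10^-7 = 9.90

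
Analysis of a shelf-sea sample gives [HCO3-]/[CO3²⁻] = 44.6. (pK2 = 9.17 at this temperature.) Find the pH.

From K2 = [H⁺][CO3²⁻]/[HCO3-]:  pH = pK2 − log₁₀([HCO3-]/[CO3²⁻])
log₁₀(44.6) = +1.649
pH = 9.17 − (+1.649) = 7.52

pH = 7.52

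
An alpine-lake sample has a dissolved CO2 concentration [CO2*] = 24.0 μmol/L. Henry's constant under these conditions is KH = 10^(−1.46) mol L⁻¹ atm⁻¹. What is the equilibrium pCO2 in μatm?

pCO2 = 692 μatm

KH = 10^(−1.46) = 3.467×10^-2 mol L⁻¹ atm⁻¹
pCO2 = [CO2*]/KH = 24.0×10^-6 / 3.467×10^-2 = 6.92×10^-4 atm = 692 μatm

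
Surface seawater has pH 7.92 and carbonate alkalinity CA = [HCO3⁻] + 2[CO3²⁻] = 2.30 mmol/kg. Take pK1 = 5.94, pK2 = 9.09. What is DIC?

DIC = 2.18 mmol/kg

CA = [HCO3⁻] + 2[CO3²⁻] = (α₁ + 2α₂)·DIC
At pH 7.92: [H⁺]/K1 = 10^-1.98 = 0.010471, K2/[H⁺] = 10^-1.17 = 0.067608
α₁ = 1/(1 + 0.010471 + 0.067608) = 1/1.0781 = 0.9276; α₂ = α₁·K2/[H⁺] = 0.06271
α₁ + 2α₂ = 1.0530
DIC = CA / (α₁ + 2α₂) = 2.30 / 1.0530 = 2.18 mmol/kg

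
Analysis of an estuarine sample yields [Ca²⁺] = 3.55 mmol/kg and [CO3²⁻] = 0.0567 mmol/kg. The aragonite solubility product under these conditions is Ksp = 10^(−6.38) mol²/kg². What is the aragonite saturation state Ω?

Ksp = 10^(−6.38) = 4.169×10^-7
Ω = [Ca²⁺][CO3²⁻]/Ksp = (3.55×10^-3)(0.0567×10^-3) / 4.169×10^-7 = 0.483

Ω = 0.483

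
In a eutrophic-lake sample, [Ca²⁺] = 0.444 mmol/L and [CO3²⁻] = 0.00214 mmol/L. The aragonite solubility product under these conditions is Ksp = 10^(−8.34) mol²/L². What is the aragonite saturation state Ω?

Ω = 0.208

Ksp = 10^(−8.34) = 4.571×10^-9
Ω = [Ca²⁺][CO3²⁻]/Ksp = (0.444×10^-3)(0.00214×10^-3) / 4.571×10^-9 = 0.208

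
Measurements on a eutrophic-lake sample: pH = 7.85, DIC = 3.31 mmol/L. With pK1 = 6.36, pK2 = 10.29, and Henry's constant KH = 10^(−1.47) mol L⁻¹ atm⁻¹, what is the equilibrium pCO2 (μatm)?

α₀ = 1 / (1 + K1/[H⁺] + K1K2/[H⁺]²) = 1 / (1 + 10^+1.49 + 10^-0.95)
   = 1 / (1 + 30.903 + 0.11220) = 1/32.015 = 0.03124
[CO2*] = α₀ × DIC = 0.03124 × 3.31 = 0.1034 mmol/L
pCO2 = [CO2*]/KH = 1.034×10^-4 / 3.388×10^-2 = 3050 μatm

pCO2 = 3050 μatm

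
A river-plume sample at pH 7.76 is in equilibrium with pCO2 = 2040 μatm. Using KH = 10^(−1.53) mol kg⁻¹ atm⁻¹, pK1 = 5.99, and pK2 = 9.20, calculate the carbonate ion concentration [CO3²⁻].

[CO2*] = KH · pCO2 = 10^(−1.53) × 2040×10^-6 = 6.020×10^-5 mol/kg
α₀ = 1/(1 + K1/[H⁺] + K1K2/[H⁺]²) = 1/(1 + 10^+1.77 + 10^+0.33) = 0.01612
DIC = [CO2*]/α₀ = 6.020×10^-5 / 0.01612 = 3.734 mmol/kg
[CO3²⁻] = α₂·DIC; α₂ = 0.03447, so [CO3²⁻] = 0.03447 × 3.734 = 0.129 mmol/kg

[CO3²⁻] = 0.129 mmol/kg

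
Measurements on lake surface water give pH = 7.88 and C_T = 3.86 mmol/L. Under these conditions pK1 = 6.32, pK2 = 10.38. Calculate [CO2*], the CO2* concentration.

[CO2*] = 0.103 mmol/L

α₀ = 1 / (1 + K1/[H⁺] + K1K2/[H⁺]²) = 1 / (1 + 10^+1.56 + 10^-0.94)
   = 1 / (1 + 36.308 + 0.11482) = 1/37.423 = 0.02672
[CO2*] = α₀ × DIC = 0.02672 × 3.86 = 0.103 mmol/L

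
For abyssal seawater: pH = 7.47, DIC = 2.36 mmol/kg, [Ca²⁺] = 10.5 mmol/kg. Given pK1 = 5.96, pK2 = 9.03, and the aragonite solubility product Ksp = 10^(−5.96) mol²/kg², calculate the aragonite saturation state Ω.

Ω = 0.588

α₂ = 1 / (1 + [H⁺]/K2 + [H⁺]²/(K1K2)) = 1 / (1 + 10^+1.56 + 10^+0.05)
   = 1 / (1 + 36.308 + 1.1220) = 1/38.430 = 0.02602
[CO3²⁻] = α₂ × DIC = 0.02602 × 2.36 = 0.06141 mmol/kg
Ksp = 10^(−5.96) = 1.096×10^-6
Ω = [Ca²⁺][CO3²⁻]/Ksp = (10.5×10^-3)(6.141×10^-5) / 1.096×10^-6 = 0.588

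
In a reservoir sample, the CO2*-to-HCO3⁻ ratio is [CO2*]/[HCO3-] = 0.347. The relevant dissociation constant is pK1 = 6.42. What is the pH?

pH = 6.88

From K1 = [H⁺][HCO3-]/[CO2*]:  pH = pK1 − log₁₀([CO2*]/[HCO3-])
log₁₀(0.347) = -0.460
pH = 6.42 − (-0.460) = 6.88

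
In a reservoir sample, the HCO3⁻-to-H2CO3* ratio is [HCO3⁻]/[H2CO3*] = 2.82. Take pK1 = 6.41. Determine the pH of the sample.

From K1 = [H⁺][HCO3⁻]/[H2CO3*]:  pH = pK1 + log₁₀([HCO3⁻]/[H2CO3*])
log₁₀(2.82) = +0.450
pH = 6.41 + (+0.450) = 6.86

pH = 6.86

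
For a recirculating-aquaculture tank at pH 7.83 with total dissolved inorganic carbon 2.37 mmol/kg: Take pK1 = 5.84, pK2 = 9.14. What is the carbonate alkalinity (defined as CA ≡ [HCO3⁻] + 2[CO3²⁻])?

CA = 2.46 mmol/kg

CA = [HCO3⁻] + 2[CO3²⁻] = (α₁ + 2α₂)·DIC
At pH 7.83: [H⁺]/K1 = 10^-1.99 = 0.010233, K2/[H⁺] = 10^-1.31 = 0.048978
α₁ = 1/(1 + 0.010233 + 0.048978) = 1/1.0592 = 0.9441; α₂ = α₁·K2/[H⁺] = 0.04624
α₁ + 2α₂ = 1.0366
CA = 1.0366 × 2.37 = 2.46 mmol/kg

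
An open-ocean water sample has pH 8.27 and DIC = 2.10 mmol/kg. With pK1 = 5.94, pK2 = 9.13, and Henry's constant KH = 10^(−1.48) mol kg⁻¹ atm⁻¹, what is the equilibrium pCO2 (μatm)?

pCO2 = 260 μatm

α₀ = 1 / (1 + K1/[H⁺] + K1K2/[H⁺]²) = 1 / (1 + 10^+2.33 + 10^+1.47)
   = 1 / (1 + 213.80 + 29.512) = 1/244.31 = 0.004093
[CO2*] = α₀ × DIC = 0.004093 × 2.10 = 0.008596 mmol/kg = 8.596 μmol/kg
pCO2 = [CO2*]/KH = 8.596×10^-6 / 3.311×10^-2 = 260 μatm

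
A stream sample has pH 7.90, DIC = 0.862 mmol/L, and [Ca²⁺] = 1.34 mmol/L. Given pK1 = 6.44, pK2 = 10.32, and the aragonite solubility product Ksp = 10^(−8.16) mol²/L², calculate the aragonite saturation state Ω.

α₂ = 1 / (1 + [H⁺]/K2 + [H⁺]²/(K1K2)) = 1 / (1 + 10^+2.42 + 10^+0.96)
   = 1 / (1 + 263.03 + 9.1201) = 1/273.15 = 0.003661
[CO3²⁻] = α₂ × DIC = 0.003661 × 0.862 = 0.003156 mmol/L = 3.156 μmol/L
Ksp = 10^(−8.16) = 6.918×10^-9
Ω = [Ca²⁺][CO3²⁻]/Ksp = (1.34×10^-3)(3.156×10^-6) / 6.918×10^-9 = 0.611

Ω = 0.611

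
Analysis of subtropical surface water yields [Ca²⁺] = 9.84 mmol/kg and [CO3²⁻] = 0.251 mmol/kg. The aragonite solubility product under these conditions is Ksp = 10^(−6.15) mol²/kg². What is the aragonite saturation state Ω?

Ω = 3.49

Ksp = 10^(−6.15) = 7.079×10^-7
Ω = [Ca²⁺][CO3²⁻]/Ksp = (9.84×10^-3)(0.251×10^-3) / 7.079×10^-7 = 3.49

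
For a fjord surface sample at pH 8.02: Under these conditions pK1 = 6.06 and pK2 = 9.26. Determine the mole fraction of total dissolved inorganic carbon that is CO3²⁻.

α₂ = 1 / (1 + [H⁺]/K2 + [H⁺]²/(K1K2)) = 1 / (1 + 10^+1.24 + 10^-0.72)
   = 1 / (1 + 17.378 + 0.19055) = 1/18.569 = 0.05385

α₂ = 0.0539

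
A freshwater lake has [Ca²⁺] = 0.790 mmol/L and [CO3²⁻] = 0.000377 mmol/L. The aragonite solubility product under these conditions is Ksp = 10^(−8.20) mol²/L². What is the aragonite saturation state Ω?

Ksp = 10^(−8.20) = 6.310×10^-9
Ω = [Ca²⁺][CO3²⁻]/Ksp = (0.790×10^-3)(0.000377×10^-3) / 6.310×10^-9 = 0.0472

Ω = 0.0472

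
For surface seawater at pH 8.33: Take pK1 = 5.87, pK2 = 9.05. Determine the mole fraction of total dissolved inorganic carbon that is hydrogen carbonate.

α₁ = 1 / (1 + [H⁺]/K1 + K2/[H⁺]) = 1 / (1 + 10^-2.46 + 10^-0.72)
   = 1 / (1 + 0.0034674 + 0.19055) = 1/1.1940 = 0.8375

α₁ = 0.838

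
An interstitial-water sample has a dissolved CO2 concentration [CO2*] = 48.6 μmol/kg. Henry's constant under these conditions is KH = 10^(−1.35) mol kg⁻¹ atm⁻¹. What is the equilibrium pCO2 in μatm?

KH = 10^(−1.35) = 4.467×10^-2 mol kg⁻¹ atm⁻¹
pCO2 = [CO2*]/KH = 48.6×10^-6 / 4.467×10^-2 = 1.09×10^-3 atm = 1090 μatm

pCO2 = 1090 μatm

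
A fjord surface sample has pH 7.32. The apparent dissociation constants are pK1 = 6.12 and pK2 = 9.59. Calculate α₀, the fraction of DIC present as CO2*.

α₀ = 1 / (1 + K1/[H⁺] + K1K2/[H⁺]²) = 1 / (1 + 10^+1.20 + 10^-1.07)
   = 1 / (1 + 15.849 + 0.085114) = 1/16.934 = 0.05905

α₀ = 0.0591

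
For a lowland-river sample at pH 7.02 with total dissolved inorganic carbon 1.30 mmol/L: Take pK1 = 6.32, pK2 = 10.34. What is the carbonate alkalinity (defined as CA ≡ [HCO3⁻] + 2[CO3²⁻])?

CA = [HCO3⁻] + 2[CO3²⁻] = (α₁ + 2α₂)·DIC
At pH 7.02: [H⁺]/K1 = 10^-0.70 = 0.19953, K2/[H⁺] = 10^-3.32 = 0.00047863
α₁ = 1/(1 + 0.19953 + 0.00047863) = 1/1.2000 = 0.8333; α₂ = α₁·K2/[H⁺] = 0.0003989
α₁ + 2α₂ = 0.8341
CA = 0.8341 × 1.30 = 1.08 mmol/L

CA = 1.08 mmol/L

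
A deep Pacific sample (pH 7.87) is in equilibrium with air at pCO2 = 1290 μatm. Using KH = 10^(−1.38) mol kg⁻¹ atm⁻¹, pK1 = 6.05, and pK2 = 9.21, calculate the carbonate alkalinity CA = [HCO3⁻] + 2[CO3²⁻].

[CO2*] = KH · pCO2 = 10^(−1.38) × 1290×10^-6 = 5.378×10^-5 mol/kg
α₀ = 1/(1 + K1/[H⁺] + K1K2/[H⁺]²) = 1/(1 + 10^+1.82 + 10^+0.48) = 0.01427
DIC = [CO2*]/α₀ = 5.378×10^-5 / 0.01427 = 3.769 mmol/kg
CA = (α₁ + 2α₂)·DIC = (0.9426 + 2×0.04309) × 3.769 = 3.88 mmol/kg

CA = 3.88 mmol/kg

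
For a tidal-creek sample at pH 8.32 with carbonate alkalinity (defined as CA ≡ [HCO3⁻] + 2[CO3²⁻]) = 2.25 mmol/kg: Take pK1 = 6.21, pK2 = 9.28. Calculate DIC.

CA = [HCO3⁻] + 2[CO3²⁻] = (α₁ + 2α₂)·DIC
At pH 8.32: [H⁺]/K1 = 10^-2.11 = 0.0077625, K2/[H⁺] = 10^-0.96 = 0.10965
α₁ = 1/(1 + 0.0077625 + 0.10965) = 1/1.1174 = 0.8949; α₂ = α₁·K2/[H⁺] = 0.09813
α₁ + 2α₂ = 1.0912
DIC = CA / (α₁ + 2α₂) = 2.25 / 1.0912 = 2.06 mmol/kg

DIC = 2.06 mmol/kg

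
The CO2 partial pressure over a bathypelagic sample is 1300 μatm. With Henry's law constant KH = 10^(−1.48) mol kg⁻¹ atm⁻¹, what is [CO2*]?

[CO2*] = 43.0 μmol/kg

KH = 10^(−1.48) = 3.311×10^-2 mol kg⁻¹ atm⁻¹
[CO2*] = KH · pCO2 = 3.311×10^-2 × 1300×10^-6 atm = 4.30×10^-5 mol/kg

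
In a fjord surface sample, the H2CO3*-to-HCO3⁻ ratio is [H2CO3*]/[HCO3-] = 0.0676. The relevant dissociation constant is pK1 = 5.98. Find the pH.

From K1 = [H⁺][HCO3-]/[H2CO3*]:  pH = pK1 − log₁₀([H2CO3*]/[HCO3-])
log₁₀(0.0676) = -1.170
pH = 5.98 − (-1.170) = 7.15

pH = 7.15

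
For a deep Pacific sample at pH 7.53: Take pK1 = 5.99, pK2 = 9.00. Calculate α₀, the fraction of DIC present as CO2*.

α₀ = 1 / (1 + K1/[H⁺] + K1K2/[H⁺]²) = 1 / (1 + 10^+1.54 + 10^+0.07)
   = 1 / (1 + 34.674 + 1.1749) = 1/36.849 = 0.02714

α₀ = 0.0271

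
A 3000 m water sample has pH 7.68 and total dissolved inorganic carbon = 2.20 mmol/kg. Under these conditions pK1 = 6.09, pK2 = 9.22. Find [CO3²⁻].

α₂ = 1 / (1 + [H⁺]/K2 + [H⁺]²/(K1K2)) = 1 / (1 + 10^+1.54 + 10^-0.05)
   = 1 / (1 + 34.674 + 0.89125) = 1/36.565 = 0.02735
[CO3²⁻] = α₂ × DIC = 0.02735 × 2.20 = 0.0602 mmol/kg

[CO3²⁻] = 0.0602 mmol/kg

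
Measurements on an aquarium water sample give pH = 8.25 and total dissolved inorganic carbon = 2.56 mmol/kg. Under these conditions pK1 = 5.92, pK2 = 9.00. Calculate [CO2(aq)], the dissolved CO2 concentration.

α₀ = 1 / (1 + K1/[H⁺] + K1K2/[H⁺]²) = 1 / (1 + 10^+2.33 + 10^+1.58)
   = 1 / (1 + 213.80 + 38.019) = 1/252.82 = 0.003955
[CO2*] = α₀ × DIC = 0.003955 × 2.56 = 0.0101 mmol/kg = 10.1 μmol/kg

[CO2*] = 10.1 μmol/kg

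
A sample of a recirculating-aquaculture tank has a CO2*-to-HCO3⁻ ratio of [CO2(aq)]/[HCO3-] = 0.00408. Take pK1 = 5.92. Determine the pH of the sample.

From K1 = [H⁺][HCO3-]/[CO2(aq)]:  pH = pK1 − log₁₀([CO2(aq)]/[HCO3-])
log₁₀(0.00408) = -2.389
pH = 5.92 − (-2.389) = 8.31

pH = 8.31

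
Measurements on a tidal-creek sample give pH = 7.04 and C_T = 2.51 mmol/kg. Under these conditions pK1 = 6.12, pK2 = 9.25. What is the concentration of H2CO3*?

α₀ = 1 / (1 + K1/[H⁺] + K1K2/[H⁺]²) = 1 / (1 + 10^+0.92 + 10^-1.29)
   = 1 / (1 + 8.3176 + 0.051286) = 1/9.3689 = 0.1067
[CO2*] = α₀ × DIC = 0.1067 × 2.51 = 0.268 mmol/kg

[CO2*] = 0.268 mmol/kg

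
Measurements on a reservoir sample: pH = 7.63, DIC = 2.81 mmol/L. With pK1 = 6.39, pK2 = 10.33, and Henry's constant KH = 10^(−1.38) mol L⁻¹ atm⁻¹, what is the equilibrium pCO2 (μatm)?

pCO2 = 3660 μatm

α₀ = 1 / (1 + K1/[H⁺] + K1K2/[H⁺]²) = 1 / (1 + 10^+1.24 + 10^-1.46)
   = 1 / (1 + 17.378 + 0.034674) = 1/18.413 = 0.05431
[CO2*] = α₀ × DIC = 0.05431 × 2.81 = 0.1526 mmol/L
pCO2 = [CO2*]/KH = 1.526×10^-4 / 4.169×10^-2 = 3660 μatm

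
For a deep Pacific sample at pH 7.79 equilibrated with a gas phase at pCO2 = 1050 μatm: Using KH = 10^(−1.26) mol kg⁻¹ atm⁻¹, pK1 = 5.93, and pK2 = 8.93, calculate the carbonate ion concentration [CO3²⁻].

[CO2*] = KH · pCO2 = 10^(−1.26) × 1050×10^-6 = 5.770×10^-5 mol/kg
α₀ = 1/(1 + K1/[H⁺] + K1K2/[H⁺]²) = 1/(1 + 10^+1.86 + 10^+0.72) = 0.01271
DIC = [CO2*]/α₀ = 5.770×10^-5 / 0.01271 = 4.541 mmol/kg
[CO3²⁻] = α₂·DIC; α₂ = 0.06669, so [CO3²⁻] = 0.06669 × 4.541 = 0.303 mmol/kg

[CO3²⁻] = 0.303 mmol/kg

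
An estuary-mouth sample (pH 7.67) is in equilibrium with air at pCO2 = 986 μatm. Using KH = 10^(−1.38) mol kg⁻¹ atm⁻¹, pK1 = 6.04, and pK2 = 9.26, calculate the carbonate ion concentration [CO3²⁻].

[CO2*] = KH · pCO2 = 10^(−1.38) × 986×10^-6 = 4.110×10^-5 mol/kg
α₀ = 1/(1 + K1/[H⁺] + K1K2/[H⁺]²) = 1/(1 + 10^+1.63 + 10^+0.04) = 0.02234
DIC = [CO2*]/α₀ = 4.110×10^-5 / 0.02234 = 1.840 mmol/kg
[CO3²⁻] = α₂·DIC; α₂ = 0.02450, so [CO3²⁻] = 0.02450 × 1.840 = 0.0451 mmol/kg

[CO3²⁻] = 0.0451 mmol/kg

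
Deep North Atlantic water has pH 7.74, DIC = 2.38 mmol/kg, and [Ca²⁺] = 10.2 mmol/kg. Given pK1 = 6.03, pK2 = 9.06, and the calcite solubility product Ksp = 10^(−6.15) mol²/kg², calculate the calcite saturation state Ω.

Ω = 1.54

α₂ = 1 / (1 + [H⁺]/K2 + [H⁺]²/(K1K2)) = 1 / (1 + 10^+1.32 + 10^-0.39)
   = 1 / (1 + 20.893 + 0.40738) = 1/22.300 = 0.04484
[CO3²⁻] = α₂ × DIC = 0.04484 × 2.38 = 0.1067 mmol/kg
Ksp = 10^(−6.15) = 7.079×10^-7
Ω = [Ca²⁺][CO3²⁻]/Ksp = (10.2×10^-3)(1.067×10^-4) / 7.079×10^-7 = 1.54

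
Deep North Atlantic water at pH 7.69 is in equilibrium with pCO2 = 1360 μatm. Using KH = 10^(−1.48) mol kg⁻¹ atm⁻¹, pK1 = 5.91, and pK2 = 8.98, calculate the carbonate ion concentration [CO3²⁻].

[CO3²⁻] = 0.139 mmol/kg

[CO2*] = KH · pCO2 = 10^(−1.48) × 1360×10^-6 = 4.503×10^-5 mol/kg
α₀ = 1/(1 + K1/[H⁺] + K1K2/[H⁺]²) = 1/(1 + 10^+1.78 + 10^+0.49) = 0.01554
DIC = [CO2*]/α₀ = 4.503×10^-5 / 0.01554 = 2.898 mmol/kg
[CO3²⁻] = α₂·DIC; α₂ = 0.04803, so [CO3²⁻] = 0.04803 × 2.898 = 0.139 mmol/kg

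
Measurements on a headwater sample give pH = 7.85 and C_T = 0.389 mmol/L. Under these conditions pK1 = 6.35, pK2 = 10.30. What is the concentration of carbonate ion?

[CO3²⁻] = 1.33 μmol/L

α₂ = 1 / (1 + [H⁺]/K2 + [H⁺]²/(K1K2)) = 1 / (1 + 10^+2.45 + 10^+0.95)
   = 1 / (1 + 281.84 + 8.9125) = 1/291.75 = 0.003428
[CO3²⁻] = α₂ × DIC = 0.003428 × 0.389 = 0.00133 mmol/L = 1.33 μmol/L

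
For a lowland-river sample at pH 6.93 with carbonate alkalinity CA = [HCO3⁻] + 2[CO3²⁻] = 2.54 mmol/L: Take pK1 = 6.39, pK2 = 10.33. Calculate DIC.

CA = [HCO3⁻] + 2[CO3²⁻] = (α₁ + 2α₂)·DIC
At pH 6.93: [H⁺]/K1 = 10^-0.54 = 0.28840, K2/[H⁺] = 10^-3.40 = 0.00039811
α₁ = 1/(1 + 0.28840 + 0.00039811) = 1/1.2888 = 0.7759; α₂ = α₁·K2/[H⁺] = 0.0003089
α₁ + 2α₂ = 0.7765
DIC = CA / (α₁ + 2α₂) = 2.54 / 0.7765 = 3.27 mmol/L

DIC = 3.27 mmol/L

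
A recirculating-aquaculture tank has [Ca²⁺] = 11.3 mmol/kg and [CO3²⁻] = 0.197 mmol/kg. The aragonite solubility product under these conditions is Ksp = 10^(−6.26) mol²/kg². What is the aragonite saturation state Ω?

Ksp = 10^(−6.26) = 5.495×10^-7
Ω = [Ca²⁺][CO3²⁻]/Ksp = (11.3×10^-3)(0.197×10^-3) / 5.495×10^-7 = 4.05

Ω = 4.05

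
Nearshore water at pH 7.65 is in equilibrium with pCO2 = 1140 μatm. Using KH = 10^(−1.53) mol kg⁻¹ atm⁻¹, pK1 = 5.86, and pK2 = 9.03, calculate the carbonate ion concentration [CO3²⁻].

[CO2*] = KH · pCO2 = 10^(−1.53) × 1140×10^-6 = 3.364×10^-5 mol/kg
α₀ = 1/(1 + K1/[H⁺] + K1K2/[H⁺]²) = 1/(1 + 10^+1.79 + 10^+0.41) = 0.01533
DIC = [CO2*]/α₀ = 3.364×10^-5 / 0.01533 = 2.195 mmol/kg
[CO3²⁻] = α₂·DIC; α₂ = 0.03941, so [CO3²⁻] = 0.03941 × 2.195 = 0.0865 mmol/kg

[CO3²⁻] = 0.0865 mmol/kg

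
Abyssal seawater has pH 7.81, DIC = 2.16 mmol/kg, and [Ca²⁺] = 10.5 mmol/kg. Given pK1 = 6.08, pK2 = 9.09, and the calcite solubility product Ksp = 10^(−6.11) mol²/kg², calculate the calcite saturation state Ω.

Ω = 1.43

α₂ = 1 / (1 + [H⁺]/K2 + [H⁺]²/(K1K2)) = 1 / (1 + 10^+1.28 + 10^-0.45)
   = 1 / (1 + 19.055 + 0.35481) = 1/20.409 = 0.04900
[CO3²⁻] = α₂ × DIC = 0.04900 × 2.16 = 0.1058 mmol/kg
Ksp = 10^(−6.11) = 7.762×10^-7
Ω = [Ca²⁺][CO3²⁻]/Ksp = (10.5×10^-3)(1.058×10^-4) / 7.762×10^-7 = 1.43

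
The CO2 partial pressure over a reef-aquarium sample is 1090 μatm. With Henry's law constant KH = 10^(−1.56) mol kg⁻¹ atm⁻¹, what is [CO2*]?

KH = 10^(−1.56) = 2.754×10^-2 mol kg⁻¹ atm⁻¹
[CO2*] = KH · pCO2 = 2.754×10^-2 × 1090×10^-6 atm = 3.00×10^-5 mol/kg

[CO2*] = 30.0 μmol/kg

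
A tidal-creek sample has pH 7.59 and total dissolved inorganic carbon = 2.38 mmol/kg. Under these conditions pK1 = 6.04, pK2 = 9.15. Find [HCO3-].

[HCO3⁻] = 2.25 mmol/kg

α₁ = 1 / (1 + [H⁺]/K1 + K2/[H⁺]) = 1 / (1 + 10^-1.55 + 10^-1.56)
   = 1 / (1 + 0.028184 + 0.027542) = 1/1.0557 = 0.9472
[HCO3⁻] = α₁ × DIC = 0.9472 × 2.38 = 2.25 mmol/kg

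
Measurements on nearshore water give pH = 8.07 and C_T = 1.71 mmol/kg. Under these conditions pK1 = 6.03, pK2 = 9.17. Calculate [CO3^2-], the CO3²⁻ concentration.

[CO3²⁻] = 0.125 mmol/kg

α₂ = 1 / (1 + [H⁺]/K2 + [H⁺]²/(K1K2)) = 1 / (1 + 10^+1.10 + 10^-0.94)
   = 1 / (1 + 12.589 + 0.11482) = 1/13.704 = 0.07297
[CO3²⁻] = α₂ × DIC = 0.07297 × 1.71 = 0.125 mmol/kg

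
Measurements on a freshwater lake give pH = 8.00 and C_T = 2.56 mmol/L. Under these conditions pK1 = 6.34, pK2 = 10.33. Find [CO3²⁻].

[CO3²⁻] = 11.7 μmol/L

α₂ = 1 / (1 + [H⁺]/K2 + [H⁺]²/(K1K2)) = 1 / (1 + 10^+2.33 + 10^+0.67)
   = 1 / (1 + 213.80 + 4.6774) = 1/219.47 = 0.004556
[CO3²⁻] = α₂ × DIC = 0.004556 × 2.56 = 0.0117 mmol/L = 11.7 μmol/L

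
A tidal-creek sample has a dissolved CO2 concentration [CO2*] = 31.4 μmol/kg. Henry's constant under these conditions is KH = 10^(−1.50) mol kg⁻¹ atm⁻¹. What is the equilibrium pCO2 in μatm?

KH = 10^(−1.50) = 3.162×10^-2 mol kg⁻¹ atm⁻¹
pCO2 = [CO2*]/KH = 31.4×10^-6 / 3.162×10^-2 = 9.93×10^-4 atm = 993 μatm

pCO2 = 993 μatm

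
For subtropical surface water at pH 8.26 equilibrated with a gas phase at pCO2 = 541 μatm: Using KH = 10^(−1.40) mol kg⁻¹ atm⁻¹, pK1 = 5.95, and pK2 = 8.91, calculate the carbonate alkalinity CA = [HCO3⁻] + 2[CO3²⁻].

CA = 6.37 mmol/kg

[CO2*] = KH · pCO2 = 10^(−1.40) × 541×10^-6 = 2.154×10^-5 mol/kg
α₀ = 1/(1 + K1/[H⁺] + K1K2/[H⁺]²) = 1/(1 + 10^+2.31 + 10^+1.66) = 0.003986
DIC = [CO2*]/α₀ = 2.154×10^-5 / 0.003986 = 5.403 mmol/kg
CA = (α₁ + 2α₂)·DIC = (0.8138 + 2×0.1822) × 5.403 = 6.37 mmol/kg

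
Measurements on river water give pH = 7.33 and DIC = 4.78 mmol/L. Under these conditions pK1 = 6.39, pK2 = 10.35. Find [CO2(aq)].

[CO2*] = 0.492 mmol/L

α₀ = 1 / (1 + K1/[H⁺] + K1K2/[H⁺]²) = 1 / (1 + 10^+0.94 + 10^-2.08)
   = 1 / (1 + 8.7096 + 0.0083176) = 1/9.7180 = 0.1029
[CO2*] = α₀ × DIC = 0.1029 × 4.78 = 0.492 mmol/L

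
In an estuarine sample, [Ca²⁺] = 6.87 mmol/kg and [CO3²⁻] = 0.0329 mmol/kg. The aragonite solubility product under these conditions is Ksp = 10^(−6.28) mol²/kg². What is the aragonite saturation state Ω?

Ω = 0.431

Ksp = 10^(−6.28) = 5.248×10^-7
Ω = [Ca²⁺][CO3²⁻]/Ksp = (6.87×10^-3)(0.0329×10^-3) / 5.248×10^-7 = 0.431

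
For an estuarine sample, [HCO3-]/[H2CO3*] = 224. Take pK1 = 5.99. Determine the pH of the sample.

pH = 8.34

From K1 = [H⁺][HCO3-]/[H2CO3*]:  pH = pK1 + log₁₀([HCO3-]/[H2CO3*])
log₁₀(224) = +2.350
pH = 5.99 + (+2.350) = 8.34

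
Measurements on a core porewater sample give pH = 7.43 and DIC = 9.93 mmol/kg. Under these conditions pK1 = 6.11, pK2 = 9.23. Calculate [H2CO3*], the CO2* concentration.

[CO2*] = 0.447 mmol/kg

α₀ = 1 / (1 + K1/[H⁺] + K1K2/[H⁺]²) = 1 / (1 + 10^+1.32 + 10^-0.48)
   = 1 / (1 + 20.893 + 0.33113) = 1/22.224 = 0.04500
[CO2*] = α₀ × DIC = 0.04500 × 9.93 = 0.447 mmol/kg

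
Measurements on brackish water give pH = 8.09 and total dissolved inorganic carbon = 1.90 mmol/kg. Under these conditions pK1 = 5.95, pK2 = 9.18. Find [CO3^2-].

α₂ = 1 / (1 + [H⁺]/K2 + [H⁺]²/(K1K2)) = 1 / (1 + 10^+1.09 + 10^-1.05)
   = 1 / (1 + 12.303 + 0.089125) = 1/13.392 = 0.07467
[CO3²⁻] = α₂ × DIC = 0.07467 × 1.90 = 0.142 mmol/kg

[CO3²⁻] = 0.142 mmol/kg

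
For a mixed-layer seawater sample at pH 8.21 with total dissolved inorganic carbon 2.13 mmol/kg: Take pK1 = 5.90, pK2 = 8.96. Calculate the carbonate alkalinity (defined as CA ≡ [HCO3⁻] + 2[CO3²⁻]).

CA = 2.44 mmol/kg

CA = [HCO3⁻] + 2[CO3²⁻] = (α₁ + 2α₂)·DIC
At pH 8.21: [H⁺]/K1 = 10^-2.31 = 0.0048978, K2/[H⁺] = 10^-0.75 = 0.17783
α₁ = 1/(1 + 0.0048978 + 0.17783) = 1/1.1827 = 0.8455; α₂ = α₁·K2/[H⁺] = 0.1504
α₁ + 2α₂ = 1.1462
CA = 1.1462 × 2.13 = 2.44 mmol/kg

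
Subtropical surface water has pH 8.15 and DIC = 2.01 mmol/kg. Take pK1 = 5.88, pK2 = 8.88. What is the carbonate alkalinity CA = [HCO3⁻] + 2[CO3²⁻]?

CA = [HCO3⁻] + 2[CO3²⁻] = (α₁ + 2α₂)·DIC
At pH 8.15: [H⁺]/K1 = 10^-2.27 = 0.0053703, K2/[H⁺] = 10^-0.73 = 0.18621
α₁ = 1/(1 + 0.0053703 + 0.18621) = 1/1.1916 = 0.8392; α₂ = α₁·K2/[H⁺] = 0.1563
α₁ + 2α₂ = 1.1518
CA = 1.1518 × 2.01 = 2.32 mmol/kg

CA = 2.32 mmol/kg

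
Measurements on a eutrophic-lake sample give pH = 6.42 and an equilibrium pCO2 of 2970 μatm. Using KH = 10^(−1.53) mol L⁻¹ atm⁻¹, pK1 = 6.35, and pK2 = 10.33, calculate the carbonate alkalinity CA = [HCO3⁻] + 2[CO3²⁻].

CA = 0.103 mmol/L

[CO2*] = KH · pCO2 = 10^(−1.53) × 2970×10^-6 = 8.765×10^-5 mol/L
α₀ = 1/(1 + K1/[H⁺] + K1K2/[H⁺]²) = 1/(1 + 10^+0.07 + 10^-3.84) = 0.4598
DIC = [CO2*]/α₀ = 8.765×10^-5 / 0.4598 = 0.1906 mmol/L
CA = (α₁ + 2α₂)·DIC = (0.5402 + 2×6.646×10^-5) × 0.1906 = 0.103 mmol/L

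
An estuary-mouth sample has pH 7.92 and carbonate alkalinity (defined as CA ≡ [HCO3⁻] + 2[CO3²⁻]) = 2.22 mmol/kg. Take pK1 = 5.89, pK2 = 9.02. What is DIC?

CA = [HCO3⁻] + 2[CO3²⁻] = (α₁ + 2α₂)·DIC
At pH 7.92: [H⁺]/K1 = 10^-2.03 = 0.0093325, K2/[H⁺] = 10^-1.10 = 0.079433
α₁ = 1/(1 + 0.0093325 + 0.079433) = 1/1.0888 = 0.9185; α₂ = α₁·K2/[H⁺] = 0.07296
α₁ + 2α₂ = 1.0644
DIC = CA / (α₁ + 2α₂) = 2.22 / 1.0644 = 2.09 mmol/kg

DIC = 2.09 mmol/kg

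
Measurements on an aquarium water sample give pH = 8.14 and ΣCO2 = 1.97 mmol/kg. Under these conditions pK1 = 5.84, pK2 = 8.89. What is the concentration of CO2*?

α₀ = 1 / (1 + K1/[H⁺] + K1K2/[H⁺]²) = 1 / (1 + 10^+2.30 + 10^+1.55)
   = 1 / (1 + 199.53 + 35.481) = 1/236.01 = 0.004237
[CO2*] = α₀ × DIC = 0.004237 × 1.97 = 0.00835 mmol/kg = 8.35 μmol/kg

[CO2*] = 8.35 μmol/kg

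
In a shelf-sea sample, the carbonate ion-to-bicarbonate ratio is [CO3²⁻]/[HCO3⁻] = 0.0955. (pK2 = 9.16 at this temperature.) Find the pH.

From K2 = [H⁺][CO3²⁻]/[HCO3⁻]:  pH = pK2 + log₁₀([CO3²⁻]/[HCO3⁻])
log₁₀(0.0955) = -1.020
pH = 9.16 + (-1.020) = 8.14

pH = 8.14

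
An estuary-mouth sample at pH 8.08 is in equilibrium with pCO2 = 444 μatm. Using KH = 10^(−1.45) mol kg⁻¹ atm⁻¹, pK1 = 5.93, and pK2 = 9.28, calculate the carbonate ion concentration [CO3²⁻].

[CO2*] = KH · pCO2 = 10^(−1.45) × 444×10^-6 = 1.575×10^-5 mol/kg
α₀ = 1/(1 + K1/[H⁺] + K1K2/[H⁺]²) = 1/(1 + 10^+2.15 + 10^+0.95) = 0.006615
DIC = [CO2*]/α₀ = 1.575×10^-5 / 0.006615 = 2.381 mmol/kg
[CO3²⁻] = α₂·DIC; α₂ = 0.05896, so [CO3²⁻] = 0.05896 × 2.381 = 0.140 mmol/kg

[CO3²⁻] = 0.140 mmol/kg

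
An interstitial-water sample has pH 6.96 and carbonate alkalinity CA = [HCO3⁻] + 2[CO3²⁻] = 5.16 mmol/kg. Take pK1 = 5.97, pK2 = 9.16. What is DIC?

DIC = 5.65 mmol/kg

CA = [HCO3⁻] + 2[CO3²⁻] = (α₁ + 2α₂)·DIC
At pH 6.96: [H⁺]/K1 = 10^-0.99 = 0.10233, K2/[H⁺] = 10^-2.20 = 0.0063096
α₁ = 1/(1 + 0.10233 + 0.0063096) = 1/1.1086 = 0.9020; α₂ = α₁·K2/[H⁺] = 0.005691
α₁ + 2α₂ = 0.9134
DIC = CA / (α₁ + 2α₂) = 5.16 / 0.9134 = 5.65 mmol/kg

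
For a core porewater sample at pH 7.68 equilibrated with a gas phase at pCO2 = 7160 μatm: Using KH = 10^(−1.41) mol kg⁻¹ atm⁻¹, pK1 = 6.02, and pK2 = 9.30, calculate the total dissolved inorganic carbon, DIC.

[CO2*] = KH · pCO2 = 10^(−1.41) × 7160×10^-6 = 2.786×10^-4 mol/kg
α₀ = 1/(1 + K1/[H⁺] + K1K2/[H⁺]²) = 1/(1 + 10^+1.66 + 10^+0.04) = 0.02092
DIC = [CO2*]/α₀ = 2.786×10^-4 / 0.02092 = 13.3 mmol/kg

DIC = 13.3 mmol/kg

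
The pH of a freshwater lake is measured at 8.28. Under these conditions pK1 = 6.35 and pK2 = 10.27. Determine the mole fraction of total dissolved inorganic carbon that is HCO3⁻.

α₁ = 1 / (1 + [H⁺]/K1 + K2/[H⁺]) = 1 / (1 + 10^-1.93 + 10^-1.99)
   = 1 / (1 + 0.011749 + 0.010233) = 1/1.0220 = 0.9785

α₁ = 0.978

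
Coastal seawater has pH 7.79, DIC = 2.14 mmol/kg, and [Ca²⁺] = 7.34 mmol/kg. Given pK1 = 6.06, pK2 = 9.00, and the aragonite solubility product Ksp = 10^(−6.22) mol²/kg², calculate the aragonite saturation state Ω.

α₂ = 1 / (1 + [H⁺]/K2 + [H⁺]²/(K1K2)) = 1 / (1 + 10^+1.21 + 10^-0.52)
   = 1 / (1 + 16.218 + 0.30200) = 1/17.520 = 0.05708
[CO3²⁻] = α₂ × DIC = 0.05708 × 2.14 = 0.1221 mmol/kg
Ksp = 10^(−6.22) = 6.026×10^-7
Ω = [Ca²⁺][CO3²⁻]/Ksp = (7.34×10^-3)(1.221×10^-4) / 6.026×10^-7 = 1.49

Ω = 1.49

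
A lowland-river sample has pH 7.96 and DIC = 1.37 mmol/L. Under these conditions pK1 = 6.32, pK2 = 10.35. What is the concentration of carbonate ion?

α₂ = 1 / (1 + [H⁺]/K2 + [H⁺]²/(K1K2)) = 1 / (1 + 10^+2.39 + 10^+0.75)
   = 1 / (1 + 245.47 + 5.6234) = 1/252.09 = 0.003967
[CO3²⁻] = α₂ × DIC = 0.003967 × 1.37 = 0.00543 mmol/L = 5.43 μmol/L

[CO3²⁻] = 5.43 μmol/L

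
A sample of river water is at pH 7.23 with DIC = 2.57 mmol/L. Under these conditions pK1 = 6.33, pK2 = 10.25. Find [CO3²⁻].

[CO3²⁻] = 2.18 μmol/L

α₂ = 1 / (1 + [H⁺]/K2 + [H⁺]²/(K1K2)) = 1 / (1 + 10^+3.02 + 10^+2.12)
   = 1 / (1 + 1047.1 + 131.83) = 1/1180.0 = 0.0008475
[CO3²⁻] = α₂ × DIC = 0.0008475 × 2.57 = 0.00218 mmol/L = 2.18 μmol/L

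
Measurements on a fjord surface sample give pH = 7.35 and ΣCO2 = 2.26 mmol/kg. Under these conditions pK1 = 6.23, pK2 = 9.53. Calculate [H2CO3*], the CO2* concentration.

α₀ = 1 / (1 + K1/[H⁺] + K1K2/[H⁺]²) = 1 / (1 + 10^+1.12 + 10^-1.06)
   = 1 / (1 + 13.183 + 0.087096) = 1/14.270 = 0.07008
[CO2*] = α₀ × DIC = 0.07008 × 2.26 = 0.158 mmol/kg

[CO2*] = 0.158 mmol/kg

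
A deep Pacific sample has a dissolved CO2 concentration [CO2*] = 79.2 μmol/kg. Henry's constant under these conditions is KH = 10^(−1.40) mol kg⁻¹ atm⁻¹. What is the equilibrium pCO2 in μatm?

pCO2 = 1990 μatm

KH = 10^(−1.40) = 3.981×10^-2 mol kg⁻¹ atm⁻¹
pCO2 = [CO2*]/KH = 79.2×10^-6 / 3.981×10^-2 = 1.99×10^-3 atm = 1990 μatm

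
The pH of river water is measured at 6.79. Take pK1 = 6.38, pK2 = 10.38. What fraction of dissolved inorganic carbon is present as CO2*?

α₀ = 1 / (1 + K1/[H⁺] + K1K2/[H⁺]²) = 1 / (1 + 10^+0.41 + 10^-3.18)
   = 1 / (1 + 2.5704 + 0.00066069) = 1/3.5711 = 0.2800

α₀ = 0.280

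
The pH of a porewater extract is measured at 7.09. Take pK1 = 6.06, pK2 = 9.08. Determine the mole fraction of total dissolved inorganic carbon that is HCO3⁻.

α₁ = 0.906

α₁ = 1 / (1 + [H⁺]/K1 + K2/[H⁺]) = 1 / (1 + 10^-1.03 + 10^-1.99)
   = 1 / (1 + 0.093325 + 0.010233) = 1/1.1036 = 0.9062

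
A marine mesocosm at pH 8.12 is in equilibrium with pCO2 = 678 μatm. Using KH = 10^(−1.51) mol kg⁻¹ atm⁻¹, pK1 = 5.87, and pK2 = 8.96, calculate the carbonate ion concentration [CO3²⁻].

[CO2*] = KH · pCO2 = 10^(−1.51) × 678×10^-6 = 2.095×10^-5 mol/kg
α₀ = 1/(1 + K1/[H⁺] + K1K2/[H⁺]²) = 1/(1 + 10^+2.25 + 10^+1.41) = 0.004889
DIC = [CO2*]/α₀ = 2.095×10^-5 / 0.004889 = 4.285 mmol/kg
[CO3²⁻] = α₂·DIC; α₂ = 0.1257, so [CO3²⁻] = 0.1257 × 4.285 = 0.539 mmol/kg

[CO3²⁻] = 0.539 mmol/kg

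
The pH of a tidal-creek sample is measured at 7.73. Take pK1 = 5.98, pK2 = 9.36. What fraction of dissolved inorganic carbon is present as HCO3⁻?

α₁ = 1 / (1 + [H⁺]/K1 + K2/[H⁺]) = 1 / (1 + 10^-1.75 + 10^-1.63)
   = 1 / (1 + 0.017783 + 0.023442) = 1/1.0412 = 0.9604

α₁ = 0.960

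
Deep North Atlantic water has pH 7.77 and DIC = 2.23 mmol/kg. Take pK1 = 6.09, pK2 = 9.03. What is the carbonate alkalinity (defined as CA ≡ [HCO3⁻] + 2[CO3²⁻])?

CA = [HCO3⁻] + 2[CO3²⁻] = (α₁ + 2α₂)·DIC
At pH 7.77: [H⁺]/K1 = 10^-1.68 = 0.020893, K2/[H⁺] = 10^-1.26 = 0.054954
α₁ = 1/(1 + 0.020893 + 0.054954) = 1/1.0758 = 0.9295; α₂ = α₁·K2/[H⁺] = 0.05108
α₁ + 2α₂ = 1.0317
CA = 1.0317 × 2.23 = 2.30 mmol/kg

CA = 2.30 mmol/kg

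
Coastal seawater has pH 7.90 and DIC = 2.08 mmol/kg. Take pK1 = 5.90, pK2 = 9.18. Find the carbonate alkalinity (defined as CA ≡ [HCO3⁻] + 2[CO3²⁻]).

CA = 2.16 mmol/kg

CA = [HCO3⁻] + 2[CO3²⁻] = (α₁ + 2α₂)·DIC
At pH 7.90: [H⁺]/K1 = 10^-2.00 = 0.010000, K2/[H⁺] = 10^-1.28 = 0.052481
α₁ = 1/(1 + 0.010000 + 0.052481) = 1/1.0625 = 0.9412; α₂ = α₁·K2/[H⁺] = 0.04939
α₁ + 2α₂ = 1.0400
CA = 1.0400 × 2.08 = 2.16 mmol/kg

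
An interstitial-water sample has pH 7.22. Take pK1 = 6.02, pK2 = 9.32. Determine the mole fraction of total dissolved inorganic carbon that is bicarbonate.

α₁ = 0.934

α₁ = 1 / (1 + [H⁺]/K1 + K2/[H⁺]) = 1 / (1 + 10^-1.20 + 10^-2.10)
   = 1 / (1 + 0.063096 + 0.0079433) = 1/1.0710 = 0.9337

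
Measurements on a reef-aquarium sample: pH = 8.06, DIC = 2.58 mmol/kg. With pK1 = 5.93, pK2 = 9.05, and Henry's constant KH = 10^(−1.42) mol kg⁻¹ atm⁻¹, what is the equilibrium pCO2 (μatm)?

α₀ = 1 / (1 + K1/[H⁺] + K1K2/[H⁺]²) = 1 / (1 + 10^+2.13 + 10^+1.14)
   = 1 / (1 + 134.90 + 13.804) = 1/149.70 = 0.006680
[CO2*] = α₀ × DIC = 0.006680 × 2.58 = 0.01723 mmol/kg = 17.23 μmol/kg
pCO2 = [CO2*]/KH = 1.723×10^-5 / 3.802×10^-2 = 453 μatm

pCO2 = 453 μatm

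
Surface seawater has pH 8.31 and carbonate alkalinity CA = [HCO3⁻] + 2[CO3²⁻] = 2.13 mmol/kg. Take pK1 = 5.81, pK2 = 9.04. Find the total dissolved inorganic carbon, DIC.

CA = [HCO3⁻] + 2[CO3²⁻] = (α₁ + 2α₂)·DIC
At pH 8.31: [H⁺]/K1 = 10^-2.50 = 0.0031623, K2/[H⁺] = 10^-0.73 = 0.18621
α₁ = 1/(1 + 0.0031623 + 0.18621) = 1/1.1894 = 0.8408; α₂ = α₁·K2/[H⁺] = 0.1566
α₁ + 2α₂ = 1.1539
DIC = CA / (α₁ + 2α₂) = 2.13 / 1.1539 = 1.85 mmol/kg

DIC = 1.85 mmol/kg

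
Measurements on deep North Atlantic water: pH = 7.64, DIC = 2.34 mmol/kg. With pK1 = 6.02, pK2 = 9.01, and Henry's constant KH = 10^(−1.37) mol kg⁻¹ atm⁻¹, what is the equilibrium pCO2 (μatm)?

pCO2 = 1230 μatm

α₀ = 1 / (1 + K1/[H⁺] + K1K2/[H⁺]²) = 1 / (1 + 10^+1.62 + 10^+0.25)
   = 1 / (1 + 41.687 + 1.7783) = 1/44.465 = 0.02249
[CO2*] = α₀ × DIC = 0.02249 × 2.34 = 0.05263 mmol/kg
pCO2 = [CO2*]/KH = 5.263×10^-5 / 4.266×10^-2 = 1230 μatm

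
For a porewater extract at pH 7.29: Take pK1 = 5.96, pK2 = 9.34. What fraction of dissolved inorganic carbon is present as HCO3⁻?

α₁ = 0.947

α₁ = 1 / (1 + [H⁺]/K1 + K2/[H⁺]) = 1 / (1 + 10^-1.33 + 10^-2.05)
   = 1 / (1 + 0.046774 + 0.0089125) = 1/1.0557 = 0.9473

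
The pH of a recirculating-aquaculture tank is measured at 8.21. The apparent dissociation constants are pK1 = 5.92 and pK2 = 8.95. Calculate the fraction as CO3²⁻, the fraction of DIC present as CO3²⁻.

α₂ = 0.153

α₂ = 1 / (1 + [H⁺]/K2 + [H⁺]²/(K1K2)) = 1 / (1 + 10^+0.74 + 10^-1.55)
   = 1 / (1 + 5.4954 + 0.028184) = 1/6.5236 = 0.1533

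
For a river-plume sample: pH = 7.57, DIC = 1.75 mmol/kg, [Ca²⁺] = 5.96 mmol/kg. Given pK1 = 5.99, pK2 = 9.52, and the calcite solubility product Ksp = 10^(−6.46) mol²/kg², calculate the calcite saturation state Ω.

α₂ = 1 / (1 + [H⁺]/K2 + [H⁺]²/(K1K2)) = 1 / (1 + 10^+1.95 + 10^+0.37)
   = 1 / (1 + 89.125 + 2.3442) = 1/92.469 = 0.01081
[CO3²⁻] = α₂ × DIC = 0.01081 × 1.75 = 0.01893 mmol/kg = 18.93 μmol/kg
Ksp = 10^(−6.46) = 3.467×10^-7
Ω = [Ca²⁺][CO3²⁻]/Ksp = (5.96×10^-3)(1.893×10^-5) / 3.467×10^-7 = 0.325

Ω = 0.325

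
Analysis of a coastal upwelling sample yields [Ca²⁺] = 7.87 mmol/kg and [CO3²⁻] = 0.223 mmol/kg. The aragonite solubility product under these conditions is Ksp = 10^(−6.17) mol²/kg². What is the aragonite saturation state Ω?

Ksp = 10^(−6.17) = 6.761×10^-7
Ω = [Ca²⁺][CO3²⁻]/Ksp = (7.87×10^-3)(0.223×10^-3) / 6.761×10^-7 = 2.60

Ω = 2.60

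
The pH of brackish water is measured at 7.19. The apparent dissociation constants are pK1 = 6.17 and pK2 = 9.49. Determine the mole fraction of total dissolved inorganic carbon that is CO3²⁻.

α₂ = 1 / (1 + [H⁺]/K2 + [H⁺]²/(K1K2)) = 1 / (1 + 10^+2.30 + 10^+1.28)
   = 1 / (1 + 199.53 + 19.055) = 1/219.58 = 0.004554

α₂ = 0.00455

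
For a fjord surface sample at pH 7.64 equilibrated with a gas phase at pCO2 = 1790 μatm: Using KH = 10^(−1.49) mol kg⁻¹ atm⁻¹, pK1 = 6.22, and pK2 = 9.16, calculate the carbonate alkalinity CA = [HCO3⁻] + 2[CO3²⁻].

[CO2*] = KH · pCO2 = 10^(−1.49) × 1790×10^-6 = 5.792×10^-5 mol/kg
α₀ = 1/(1 + K1/[H⁺] + K1K2/[H⁺]²) = 1/(1 + 10^+1.42 + 10^-0.10) = 0.03559
DIC = [CO2*]/α₀ = 5.792×10^-5 / 0.03559 = 1.627 mmol/kg
CA = (α₁ + 2α₂)·DIC = (0.9361 + 2×0.02827) × 1.627 = 1.62 mmol/kg

CA = 1.62 mmol/kg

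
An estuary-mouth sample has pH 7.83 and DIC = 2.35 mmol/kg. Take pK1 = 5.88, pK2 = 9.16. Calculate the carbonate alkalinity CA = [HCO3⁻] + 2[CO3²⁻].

CA = [HCO3⁻] + 2[CO3²⁻] = (α₁ + 2α₂)·DIC
At pH 7.83: [H⁺]/K1 = 10^-1.95 = 0.011220, K2/[H⁺] = 10^-1.33 = 0.046774
α₁ = 1/(1 + 0.011220 + 0.046774) = 1/1.0580 = 0.9452; α₂ = α₁·K2/[H⁺] = 0.04421
α₁ + 2α₂ = 1.0336
CA = 1.0336 × 2.35 = 2.43 mmol/kg

CA = 2.43 mmol/kg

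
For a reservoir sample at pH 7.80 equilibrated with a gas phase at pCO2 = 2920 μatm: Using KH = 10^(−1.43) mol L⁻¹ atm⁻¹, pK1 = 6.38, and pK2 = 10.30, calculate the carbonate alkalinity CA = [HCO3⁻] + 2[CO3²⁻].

CA = 2.87 mmol/L

[CO2*] = KH · pCO2 = 10^(−1.43) × 2920×10^-6 = 1.085×10^-4 mol/L
α₀ = 1/(1 + K1/[H⁺] + K1K2/[H⁺]²) = 1/(1 + 10^+1.42 + 10^-1.08) = 0.03652
DIC = [CO2*]/α₀ = 1.085×10^-4 / 0.03652 = 2.971 mmol/L
CA = (α₁ + 2α₂)·DIC = (0.9604 + 2×0.003037) × 2.971 = 2.87 mmol/L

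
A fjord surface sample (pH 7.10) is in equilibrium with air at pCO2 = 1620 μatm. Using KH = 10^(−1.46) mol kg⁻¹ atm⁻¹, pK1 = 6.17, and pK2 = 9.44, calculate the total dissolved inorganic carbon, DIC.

[CO2*] = KH · pCO2 = 10^(−1.46) × 1620×10^-6 = 5.617×10^-5 mol/kg
α₀ = 1/(1 + K1/[H⁺] + K1K2/[H⁺]²) = 1/(1 + 10^+0.93 + 10^-1.41) = 0.1047
DIC = [CO2*]/α₀ = 5.617×10^-5 / 0.1047 = 0.536 mmol/kg

DIC = 0.536 mmol/kg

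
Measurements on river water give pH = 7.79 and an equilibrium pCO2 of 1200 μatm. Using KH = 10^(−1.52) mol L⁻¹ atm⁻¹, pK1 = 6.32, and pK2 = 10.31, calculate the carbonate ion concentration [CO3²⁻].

[CO3²⁻] = 3.23 μmol/L

[CO2*] = KH · pCO2 = 10^(−1.52) × 1200×10^-6 = 3.624×10^-5 mol/L
α₀ = 1/(1 + K1/[H⁺] + K1K2/[H⁺]²) = 1/(1 + 10^+1.47 + 10^-1.05) = 0.03268
DIC = [CO2*]/α₀ = 3.624×10^-5 / 0.03268 = 1.109 mmol/L
[CO3²⁻] = α₂·DIC; α₂ = 0.002912, so [CO3²⁻] = 0.002912 × 1.109 = 0.00323 mmol/L = 3.23 μmol/L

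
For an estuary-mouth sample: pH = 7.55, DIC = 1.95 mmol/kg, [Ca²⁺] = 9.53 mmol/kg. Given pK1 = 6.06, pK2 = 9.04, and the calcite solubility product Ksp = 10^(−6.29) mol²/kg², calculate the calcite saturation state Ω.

α₂ = 1 / (1 + [H⁺]/K2 + [H⁺]²/(K1K2)) = 1 / (1 + 10^+1.49 + 10^-0.00)
   = 1 / (1 + 30.903 + 1.0000) = 1/32.903 = 0.03039
[CO3²⁻] = α₂ × DIC = 0.03039 × 1.95 = 0.05927 mmol/kg
Ksp = 10^(−6.29) = 5.129×10^-7
Ω = [Ca²⁺][CO3²⁻]/Ksp = (9.53×10^-3)(5.927×10^-5) / 5.129×10^-7 = 1.10

Ω = 1.10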